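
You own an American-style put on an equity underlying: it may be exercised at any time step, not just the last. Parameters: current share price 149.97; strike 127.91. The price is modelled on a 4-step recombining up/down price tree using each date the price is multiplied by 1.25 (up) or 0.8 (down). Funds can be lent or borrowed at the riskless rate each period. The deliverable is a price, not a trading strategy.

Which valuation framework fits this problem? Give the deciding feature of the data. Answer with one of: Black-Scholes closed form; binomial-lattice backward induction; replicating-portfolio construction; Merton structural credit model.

framework: binomial-lattice backward induction

Key observation: with exercise allowed before expiry on a discrete up/down model (4 steps from spot 149.97), the strike-127.91 put's value must be rolled back through the tree testing early exercise at each node.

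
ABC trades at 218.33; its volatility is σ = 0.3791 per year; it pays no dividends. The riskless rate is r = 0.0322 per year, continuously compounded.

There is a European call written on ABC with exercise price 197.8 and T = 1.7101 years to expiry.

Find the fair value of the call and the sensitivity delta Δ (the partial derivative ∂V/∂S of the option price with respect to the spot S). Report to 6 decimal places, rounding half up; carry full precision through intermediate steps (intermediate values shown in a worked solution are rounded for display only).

σ√T = 0.3791·√1.7101 = 0.495752
d₁ = (ln(S/K) + (r+σ²/2)T) / (σ√T) = (ln(218.33/197.8) + (0.0322+0.3791²/2)·1.7101) / 0.495752 = (0.098751 + 0.177950) / 0.495752 = 0.558145
d₂ = d₁ − σ√T = 0.558145 − 0.495752 = 0.062393
e^{−rT} = 0.946423
N(d₁) = 0.711627,  N(d₂) = 0.524875
Call price V = S·N(d₁) − K·e^{−rT}·N(d₂) = 155.369591 − 98.257946 = 57.111645
Δ = N(d₁) = 0.711627

price = 57.111645
Δ = 0.711627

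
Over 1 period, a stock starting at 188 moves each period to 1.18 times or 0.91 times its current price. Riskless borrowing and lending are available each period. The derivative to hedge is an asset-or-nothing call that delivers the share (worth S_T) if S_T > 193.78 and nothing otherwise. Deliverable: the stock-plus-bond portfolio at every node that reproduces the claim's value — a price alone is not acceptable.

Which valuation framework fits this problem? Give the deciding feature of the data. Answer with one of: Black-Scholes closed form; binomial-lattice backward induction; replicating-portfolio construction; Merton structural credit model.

framework: replicating-portfolio construction

Key observation: a price alone would not answer the question — the per-node share/bond construction on the spot-188, 1.18/0.91 tree is required, and only the replicating-portfolio method yields it.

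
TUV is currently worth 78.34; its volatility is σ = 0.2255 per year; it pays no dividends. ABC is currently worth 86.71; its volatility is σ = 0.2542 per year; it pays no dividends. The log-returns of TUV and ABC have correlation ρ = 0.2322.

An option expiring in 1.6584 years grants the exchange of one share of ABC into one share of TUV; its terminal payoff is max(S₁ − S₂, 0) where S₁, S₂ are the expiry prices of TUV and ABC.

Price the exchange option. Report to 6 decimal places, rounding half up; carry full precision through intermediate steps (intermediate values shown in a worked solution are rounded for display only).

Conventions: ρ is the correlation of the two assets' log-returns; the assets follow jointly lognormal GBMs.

σ_eff = √(σ₁² + σ₂² − 2ρσ₁σ₂) = √(0.2255² + 0.2542² − 2·0.2322·0.2255·0.2542) = 0.298073
d₁ = (ln(S₁/S₂) + (q₂ − q₁ + σ_eff²/2)T) / (σ_eff√T) = (ln(78.34/86.71) + (0.0 − 0.0 + 0.044424)·1.6584) / 0.383855 = -0.072524
d₂ = d₁ − σ_eff√T = -0.072524 − 0.383855 = -0.456379
N(d₁) = 0.471093,  N(d₂) = 0.324059
V = S₁·e^{−q₁T}·N(d₁) − S₂·e^{−q₂T}·N(d₂) = 36.905396 − 28.099144 = 8.806252
Key observation: r never enters — measured in units of ABC, the claim is a call on S₁/S₂ struck at 1, so only the dividend yields and σ_eff matter.

exchange price = 8.806252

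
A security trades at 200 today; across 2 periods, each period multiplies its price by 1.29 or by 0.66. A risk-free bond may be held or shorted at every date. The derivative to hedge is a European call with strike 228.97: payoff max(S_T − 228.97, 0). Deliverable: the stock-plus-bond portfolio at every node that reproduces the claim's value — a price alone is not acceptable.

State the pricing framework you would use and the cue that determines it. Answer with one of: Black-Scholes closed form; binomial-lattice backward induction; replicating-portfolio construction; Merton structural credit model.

Key observation: the task asks for the hedge itself — share and bond holdings at every node of the 2-period tree on spot 200 with factors 1.29/0.66 — which is exactly what the replicating-portfolio construction produces.

framework: replicating-portfolio construction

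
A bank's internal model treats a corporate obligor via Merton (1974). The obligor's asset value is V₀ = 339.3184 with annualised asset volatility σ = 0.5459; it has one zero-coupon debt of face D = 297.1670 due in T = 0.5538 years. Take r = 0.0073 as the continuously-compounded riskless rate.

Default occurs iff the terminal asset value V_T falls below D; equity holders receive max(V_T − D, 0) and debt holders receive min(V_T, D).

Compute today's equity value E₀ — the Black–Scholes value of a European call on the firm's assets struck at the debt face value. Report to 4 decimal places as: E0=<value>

E0=75.6258

Equity is a call on the firm's assets struck at D = 297.1670:
d₁ = [ln(V₀/D) + (r + σ²/2)T] / (σ√T)
   = [ln(339.3184/297.1670) + (0.0073 + 0.5·0.5459²)·0.5538] / (0.5459·√0.5538)
   = [0.132645 + 0.086561] / 0.406246 = 0.539587
d₂ = d₁ − σ√T = 0.539587 − 0.406246 = 0.133341
N(d₁) = 0.705259,  N(d₂) = 0.553038,  e^(−rT) = 0.995965
E₀ = V₀·N(d₁) − D·e^(−rT)·N(d₂)
   = 339.3184·0.705259 − 297.1670·0.995965·0.553038 = 75.625801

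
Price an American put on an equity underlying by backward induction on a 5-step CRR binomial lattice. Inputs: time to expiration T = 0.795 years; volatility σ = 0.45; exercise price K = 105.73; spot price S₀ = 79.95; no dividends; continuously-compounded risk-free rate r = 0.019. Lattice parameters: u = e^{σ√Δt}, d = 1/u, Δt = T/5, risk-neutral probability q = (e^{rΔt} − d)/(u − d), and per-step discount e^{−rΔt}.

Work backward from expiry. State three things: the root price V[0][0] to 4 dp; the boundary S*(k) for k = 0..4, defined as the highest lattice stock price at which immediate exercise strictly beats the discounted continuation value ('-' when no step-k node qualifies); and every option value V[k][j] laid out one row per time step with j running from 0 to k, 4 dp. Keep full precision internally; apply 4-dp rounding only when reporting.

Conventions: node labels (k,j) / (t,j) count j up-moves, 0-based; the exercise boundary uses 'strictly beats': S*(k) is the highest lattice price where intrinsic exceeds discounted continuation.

Δt=0.15900, u=1.19654, d=0.83574, q=0.46365, disc=e^(-rΔt)=0.99698
k=5 terminal: V=max(K-S,0) → 73.1331 59.0605 38.9125 10.0664 0.0000 0.0000
k=4: j=0 S=39.0036 intr=66.7264 cont=66.4074 V=66.7264[EX]; j=1 S=55.8421 intr=49.8879 cont=49.5690 V=49.8879[EX]; j=2 S=79.9500 intr=25.7800 cont=25.4611 V=25.7800[EX]; j=3 S=114.4656 intr=0.0000 cont=5.3829 V=5.3829[hold]; j=4 S=163.8822 intr=0.0000 cont=0.0000 V=0.0000[hold]  S*(4)=79.9500
k=3: j=0 S=46.6695 intr=59.0605 cont=58.7415 V=59.0605[EX]; j=1 S=66.8175 intr=38.9125 cont=38.5936 V=38.9125[EX]; j=2 S=95.6636 intr=10.0664 cont=16.2737 V=16.2737[hold]; j=3 S=136.9631 intr=0.0000 cont=2.8784 V=2.8784[hold]  S*(3)=66.8175
k=2: j=0 S=55.8421 intr=49.8879 cont=49.5690 V=49.8879[EX]; j=1 S=79.9500 intr=25.7800 cont=28.3304 V=28.3304[hold]; j=2 S=114.4656 intr=0.0000 cont=10.0327 V=10.0327[hold]  S*(2)=55.8421
k=1: j=0 S=66.8175 intr=38.9125 cont=39.7725 V=39.7725[hold]; j=1 S=95.6636 intr=10.0664 cont=19.7868 V=19.7868[hold]  S*(1)=-
k=0: j=0 S=79.9500 intr=25.7800 cont=30.4142 V=30.4142[hold]  S*(0)=-

price = 30.4142
boundary = - - 55.8421 66.8175 79.9500
tree:
30.4142
39.7725 19.7868
49.8879 28.3304 10.0327
59.0605 38.9125 16.2737 2.8784
66.7264 49.8879 25.7800 5.3829 0.0000
73.1331 59.0605 38.9125 10.0664 0.0000 0.0000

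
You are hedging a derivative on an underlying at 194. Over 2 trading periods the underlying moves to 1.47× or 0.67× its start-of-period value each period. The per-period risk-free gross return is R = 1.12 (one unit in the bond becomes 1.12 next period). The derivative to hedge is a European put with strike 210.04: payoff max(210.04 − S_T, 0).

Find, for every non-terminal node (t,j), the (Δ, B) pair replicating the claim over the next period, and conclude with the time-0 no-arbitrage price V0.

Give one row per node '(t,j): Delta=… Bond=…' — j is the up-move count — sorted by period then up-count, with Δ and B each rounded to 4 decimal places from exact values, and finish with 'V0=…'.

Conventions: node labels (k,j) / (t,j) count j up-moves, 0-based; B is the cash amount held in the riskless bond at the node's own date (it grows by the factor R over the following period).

Under the risk-neutral measure, an up-move has probability p* = (R−d)/(u−d) = 0.5625 and values discount at R = 1.12.
At maturity the claim pays: V(2,0)=122.9534, V(2,1)=18.9694, V(2,2)=0.0000
  t=1,j=0: stock 129.9800 → up 191.0706 (V=18.9694), down 87.0866 (V=122.9534). Price 57.5557; hedge Δ=-1.0000, bond B=187.5357.
  t=1,j=1: stock 285.1800 → up 419.2146 (V=0.0000), down 191.0706 (V=18.9694). Price 7.4099; hedge Δ=-0.0831, bond B=31.1217.
  t=0,j=0: stock 194.0000 → up 285.1800 (V=7.4099), down 129.9800 (V=57.5557). Price 26.2042; hedge Δ=-0.3231, bond B=88.8864.
Verification: the root portfolio costs Δ(0,0)·S0 + B(0,0) = 26.2042, matching V0.

(0,0): Delta=-0.3231 Bond=88.8864
(1,0): Delta=-1.0000 Bond=187.5357
(1,1): Delta=-0.0831 Bond=31.1217
V0=26.2042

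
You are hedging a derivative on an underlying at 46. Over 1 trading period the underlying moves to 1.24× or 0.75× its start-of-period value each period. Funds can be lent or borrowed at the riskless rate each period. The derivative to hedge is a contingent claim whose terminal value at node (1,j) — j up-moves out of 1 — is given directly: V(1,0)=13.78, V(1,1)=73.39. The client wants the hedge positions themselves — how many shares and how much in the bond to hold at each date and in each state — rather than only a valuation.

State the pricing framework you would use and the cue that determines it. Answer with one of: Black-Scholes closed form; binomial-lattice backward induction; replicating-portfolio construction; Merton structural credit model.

Key observation: a price alone would not answer the question — the per-node share/bond construction on the spot-46, 1.24/0.75 tree is required, and only the replicating-portfolio method yields it.

framework: replicating-portfolio construction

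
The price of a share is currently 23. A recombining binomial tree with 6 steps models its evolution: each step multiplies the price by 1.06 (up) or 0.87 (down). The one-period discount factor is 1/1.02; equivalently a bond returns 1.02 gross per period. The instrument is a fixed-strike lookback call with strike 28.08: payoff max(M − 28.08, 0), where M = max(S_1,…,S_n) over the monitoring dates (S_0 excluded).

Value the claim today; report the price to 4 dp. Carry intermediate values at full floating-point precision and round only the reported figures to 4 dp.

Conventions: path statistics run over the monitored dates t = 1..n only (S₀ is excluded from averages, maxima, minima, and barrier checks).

Risk-neutral up-probability p* = (R−d)/(u−d) = (1.02−0.87)/(1.06−0.87) = 0.7895; the claim prices as the p*-weighted sum of path payoffs discounted by R^6.
Enumerate all 2^6 = 64 price paths (U = up ×1.06, D = down ×0.87); each path with k up-moves has probability p*^k·(1−p*)^(6−k).
DDDDDD: M=20.0100, payoff=0.0000, prob=0.000087
UDDDDD: M=24.3800, payoff=0.0000, prob=0.000326
DUDDDD: M=21.2106, payoff=0.0000, prob=0.000326
UUDDDD: M=25.8428, payoff=0.0000, prob=0.001224
DDUDDD: M=20.0100, payoff=0.0000, prob=0.000326
UDUDDD: M=24.3800, payoff=0.0000, prob=0.001224
DUUDDD: M=22.4832, payoff=0.0000, prob=0.001224
UUUDDD: M=27.3934, payoff=0.0000, prob=0.004591
DDDUDD: M=20.0100, payoff=0.0000, prob=0.000326
UDDUDD: M=24.3800, payoff=0.0000, prob=0.001224
DUDUDD: M=21.2106, payoff=0.0000, prob=0.001224
UUDUDD: M=25.8428, payoff=0.0000, prob=0.004591
DDUUDD: M=20.0100, payoff=0.0000, prob=0.001224
UDUUDD: M=24.3800, payoff=0.0000, prob=0.004591
DUUUDD: M=23.8322, payoff=0.0000, prob=0.004591
UUUUDD: M=29.0370, payoff=0.9570, prob=0.017217
DDDDUD: M=20.0100, payoff=0.0000, prob=0.000326
UDDDUD: M=24.3800, payoff=0.0000, prob=0.001224
DUDDUD: M=21.2106, payoff=0.0000, prob=0.001224
UUDDUD: M=25.8428, payoff=0.0000, prob=0.004591
DDUDUD: M=20.0100, payoff=0.0000, prob=0.001224
UDUDUD: M=24.3800, payoff=0.0000, prob=0.004591
DUUDUD: M=22.4832, payoff=0.0000, prob=0.004591
UUUDUD: M=27.3934, payoff=0.0000, prob=0.017217
DDDUUD: M=20.0100, payoff=0.0000, prob=0.001224
UDDUUD: M=24.3800, payoff=0.0000, prob=0.004591
DUDUUD: M=21.2106, payoff=0.0000, prob=0.004591
UUDUUD: M=25.8428, payoff=0.0000, prob=0.017217
DDUUUD: M=20.7340, payoff=0.0000, prob=0.004591
UDUUUD: M=25.2622, payoff=0.0000, prob=0.017217
DUUUUD: M=25.2622, payoff=0.0000, prob=0.017217
UUUUUD: M=30.7792, payoff=2.6992, prob=0.064565
DDDDDU: M=20.0100, payoff=0.0000, prob=0.000326
UDDDDU: M=24.3800, payoff=0.0000, prob=0.001224
DUDDDU: M=21.2106, payoff=0.0000, prob=0.001224
UUDDDU: M=25.8428, payoff=0.0000, prob=0.004591
DDUDDU: M=20.0100, payoff=0.0000, prob=0.001224
UDUDDU: M=24.3800, payoff=0.0000, prob=0.004591
DUUDDU: M=22.4832, payoff=0.0000, prob=0.004591
UUUDDU: M=27.3934, payoff=0.0000, prob=0.017217
DDDUDU: M=20.0100, payoff=0.0000, prob=0.001224
UDDUDU: M=24.3800, payoff=0.0000, prob=0.004591
DUDUDU: M=21.2106, payoff=0.0000, prob=0.004591
UUDUDU: M=25.8428, payoff=0.0000, prob=0.017217
DDUUDU: M=20.0100, payoff=0.0000, prob=0.004591
UDUUDU: M=24.3800, payoff=0.0000, prob=0.017217
DUUUDU: M=23.8322, payoff=0.0000, prob=0.017217
UUUUDU: M=29.0370, payoff=0.9570, prob=0.064565
DDDDUU: M=20.0100, payoff=0.0000, prob=0.001224
UDDDUU: M=24.3800, payoff=0.0000, prob=0.004591
DUDDUU: M=21.2106, payoff=0.0000, prob=0.004591
UUDDUU: M=25.8428, payoff=0.0000, prob=0.017217
DDUDUU: M=20.0100, payoff=0.0000, prob=0.004591
UDUDUU: M=24.3800, payoff=0.0000, prob=0.017217
DUUDUU: M=22.4832, payoff=0.0000, prob=0.017217
UUUDUU: M=27.3934, payoff=0.0000, prob=0.064565
DDDUUU: M=20.0100, payoff=0.0000, prob=0.004591
UDDUUU: M=24.3800, payoff=0.0000, prob=0.017217
DUDUUU: M=21.9781, payoff=0.0000, prob=0.017217
UUDUUU: M=26.7779, payoff=0.0000, prob=0.064565
DDUUUU: M=21.9781, payoff=0.0000, prob=0.017217
UDUUUU: M=26.7779, payoff=0.0000, prob=0.064565
DUUUUU: M=26.7779, payoff=0.0000, prob=0.064565
UUUUUU: M=32.6259, payoff=4.5459, prob=0.242117
Price = Σ prob·payoff / R^6 = 1.353186 / 1.126162 = 1.2016

price = 1.2016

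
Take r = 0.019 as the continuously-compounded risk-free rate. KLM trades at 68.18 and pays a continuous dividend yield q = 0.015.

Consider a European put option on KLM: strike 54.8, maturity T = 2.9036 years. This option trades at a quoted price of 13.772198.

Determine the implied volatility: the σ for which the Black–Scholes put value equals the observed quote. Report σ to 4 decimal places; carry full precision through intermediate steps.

At σ = 0.5145 the Black–Scholes value reproduces the quote:
σ√T = 0.5145·√2.9036 = 0.876706
d₁ = (ln(S/K) + (r−q+σ²/2)T) / (σ√T) = (ln(68.18/54.8) + (0.019−0.015+0.5145²/2)·2.9036) / 0.876706 = (0.218461 + 0.395921) / 0.876706 = 0.700785
d₂ = d₁ − σ√T = 0.700785 − 0.876706 = -0.175921
e^{−rT} = 0.946326
e^{−qT} = 0.957381
N(−d₁) = 0.241719,  N(−d₂) = 0.569822
V = K·e^{−rT}·N(−d₂) − S·e^{−qT}·N(−d₁) = 29.550200 − 15.778002 = 13.772198 (matching the quote); vega is positive throughout, so no other σ reproduces this price

sigma = 0.5145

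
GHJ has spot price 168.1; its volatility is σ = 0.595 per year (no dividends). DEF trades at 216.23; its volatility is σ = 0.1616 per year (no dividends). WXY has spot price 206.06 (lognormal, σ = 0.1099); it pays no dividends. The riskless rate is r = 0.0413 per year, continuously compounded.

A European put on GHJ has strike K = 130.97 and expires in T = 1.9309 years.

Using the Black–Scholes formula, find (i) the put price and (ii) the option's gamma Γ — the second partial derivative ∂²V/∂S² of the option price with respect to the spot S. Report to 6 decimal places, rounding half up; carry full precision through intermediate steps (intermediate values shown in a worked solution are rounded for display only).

σ√T = 0.595·√1.9309 = 0.826793
d₁ = (ln(S/K) + (r+σ²/2)T) / (σ√T) = (ln(168.1/130.97) + (0.0413+0.595²/2)·1.9309) / 0.826793 = (0.249591 + 0.421540) / 0.826793 = 0.811727
d₂ = d₁ − σ√T = 0.811727 − 0.826793 = -0.015066
e^{−rT} = 0.923351
N(−d₁) = 0.208474,  N(−d₂) = 0.506010
Put price V = K·e^{−rT}·N(−d₂) − S·N(−d₁) = 61.192448 − 35.044501 = 26.147947
φ(d₁) = (1/√(2π))·e^{−d₁²/2} = 0.286967
Γ = φ(d₁) / (S·σ·√T) = 0.002065

price = 26.147947
Γ = 0.002065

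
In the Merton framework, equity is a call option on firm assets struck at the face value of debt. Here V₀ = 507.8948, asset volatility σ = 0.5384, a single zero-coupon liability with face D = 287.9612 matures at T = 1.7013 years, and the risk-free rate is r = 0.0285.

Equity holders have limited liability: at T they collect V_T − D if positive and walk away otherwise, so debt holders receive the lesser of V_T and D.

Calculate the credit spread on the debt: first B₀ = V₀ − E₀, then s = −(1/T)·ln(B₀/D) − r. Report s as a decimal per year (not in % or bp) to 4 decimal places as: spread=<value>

Equity is a call on the firm's assets struck at D = 287.9612:
d₁ = [ln(V₀/D) + (r + σ²/2)T] / (σ√T)
   = [ln(507.8948/287.9612) + (0.0285 + 0.5·0.5384²)·1.7013] / (0.5384·√1.7013)
   = [0.567449 + 0.295069] / 0.702256 = 1.228209
d₂ = d₁ − σ√T = 1.228209 − 0.702256 = 0.525953
N(d₁) = 0.890316,  N(d₂) = 0.700540,  e^(−rT) = 0.952670
E₀ = V₀·N(d₁) − D·e^(−rT)·N(d₂)
   = 507.8948·0.890316 − 287.9612·0.952670·0.700540 = 260.006388
B₀ = V₀ − E₀ = 507.8948 − 260.006388 = 247.888412
spread = −(1/T)·ln(B₀/D) − r = −(1/1.7013)·ln(247.888412/287.9612) − 0.0285 = 0.05957797

spread=0.0596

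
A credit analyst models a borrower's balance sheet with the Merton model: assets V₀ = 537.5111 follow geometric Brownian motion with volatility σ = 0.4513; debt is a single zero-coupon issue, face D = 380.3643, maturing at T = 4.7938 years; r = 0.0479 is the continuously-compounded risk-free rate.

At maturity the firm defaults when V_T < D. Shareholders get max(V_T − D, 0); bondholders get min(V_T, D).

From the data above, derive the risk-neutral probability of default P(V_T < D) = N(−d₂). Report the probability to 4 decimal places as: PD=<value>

PD=0.4648

Apply the equity-as-call identities (strike 380.3643, horizon 4.7938 years):
d₁ = [ln(V₀/D) + (r + σ²/2)T] / (σ√T)
   = [ln(537.5111/380.3643) + (0.0479 + 0.5·0.4513²)·4.7938] / (0.4513·√4.7938)
   = [0.345820 + 0.717804] / 0.988110 = 1.076422
d₂ = d₁ − σ√T = 1.076422 − 0.988110 = 0.088312
risk-neutral PD = N(−d₂) = N(-0.088312) = 0.464814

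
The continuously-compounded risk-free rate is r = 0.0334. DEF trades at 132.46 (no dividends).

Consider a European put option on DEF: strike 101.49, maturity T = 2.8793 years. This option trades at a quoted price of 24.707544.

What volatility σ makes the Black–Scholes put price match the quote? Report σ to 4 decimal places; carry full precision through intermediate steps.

At σ = 0.5780 the Black–Scholes value reproduces the quote:
σ√T = 0.578·√2.8793 = 0.980779
d₁ = (ln(S/K) + (r+σ²/2)T) / (σ√T) = (ln(132.46/101.49) + (0.0334+0.578²/2)·2.8793) / 0.980779 = (0.266320 + 0.577133) / 0.980779 = 0.859983
d₂ = d₁ − σ√T = 0.859983 − 0.980779 = -0.120797
e^{−rT} = 0.908311
N(−d₁) = 0.194899,  N(−d₂) = 0.548074
V = K·e^{−rT}·N(−d₂) − S·N(−d₁) = 50.523909 − 25.816365 = 24.707544 (the quoted price), and the Black–Scholes price is strictly increasing in σ, so σ is unique

sigma = 0.5780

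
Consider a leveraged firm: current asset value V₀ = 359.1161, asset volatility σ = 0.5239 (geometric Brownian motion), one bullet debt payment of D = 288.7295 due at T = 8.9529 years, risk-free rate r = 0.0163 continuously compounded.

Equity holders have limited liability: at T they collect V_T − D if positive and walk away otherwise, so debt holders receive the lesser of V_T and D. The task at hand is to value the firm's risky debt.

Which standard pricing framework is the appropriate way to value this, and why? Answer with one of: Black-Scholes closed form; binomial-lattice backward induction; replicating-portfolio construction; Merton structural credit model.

Key observation: the asked-for credit quantity lives on the firm's capital structure — asset value, asset volatility, debt face 288.7295 — which is the structural model's domain.

framework: Merton structural credit model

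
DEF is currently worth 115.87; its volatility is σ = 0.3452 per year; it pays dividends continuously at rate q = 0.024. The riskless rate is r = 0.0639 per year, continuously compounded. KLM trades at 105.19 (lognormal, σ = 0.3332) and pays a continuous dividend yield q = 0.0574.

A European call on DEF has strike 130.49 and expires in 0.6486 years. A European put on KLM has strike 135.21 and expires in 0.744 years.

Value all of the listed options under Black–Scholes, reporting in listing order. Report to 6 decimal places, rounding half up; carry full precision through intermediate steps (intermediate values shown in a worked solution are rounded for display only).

[DEF call K=130.49]
σ√T = 0.3452·√0.6486 = 0.278009
d₁ = (ln(S/K) + (r−q+σ²/2)T) / (σ√T) = (ln(115.87/130.49) + (0.0639−0.024+0.3452²/2)·0.6486) / 0.278009 = (-0.118828 + 0.064524) / 0.278009 = -0.195332
d₂ = d₁ − σ√T = -0.195332 − 0.278009 = -0.473341
e^{−rT} = 0.959402
e^{−qT} = 0.984554
N(d₁) = 0.422567,  N(d₂) = 0.317985
price = S·e^{−qT}·N(d₁) − K·e^{−rT}·N(d₂) = 48.206526 − 39.809276 = 8.397250
[KLM put K=135.21]
σ√T = 0.3332·√0.744 = 0.287403
d₁ = (ln(S/K) + (r−q+σ²/2)T) / (σ√T) = (ln(105.19/135.21) + (0.0639−0.0574+0.3332²/2)·0.744) / 0.287403 = (-0.251061 + 0.046136) / 0.287403 = -0.713022
d₂ = d₁ − σ√T = -0.713022 − 0.287403 = -1.000425
e^{−rT} = 0.953571
e^{−qT} = 0.958193
N(−d₁) = 0.762084,  N(−d₂) = 0.841447
price = K·e^{−rT}·N(−d₂) − S·e^{−qT}·N(−d₁) = 108.489766 − 76.812230 = 31.677536

price(DEF call K=130.49) = 8.397250
price(KLM put K=135.21) = 31.677536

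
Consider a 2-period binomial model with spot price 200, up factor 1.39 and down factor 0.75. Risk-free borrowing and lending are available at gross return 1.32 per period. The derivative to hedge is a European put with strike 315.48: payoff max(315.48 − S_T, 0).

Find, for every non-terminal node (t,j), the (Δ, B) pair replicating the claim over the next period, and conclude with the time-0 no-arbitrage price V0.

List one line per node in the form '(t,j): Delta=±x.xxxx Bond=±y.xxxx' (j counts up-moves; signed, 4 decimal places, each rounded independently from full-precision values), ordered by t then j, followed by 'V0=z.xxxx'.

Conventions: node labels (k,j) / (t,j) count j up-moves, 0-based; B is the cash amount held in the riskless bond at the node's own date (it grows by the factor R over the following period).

Since d<R<u, set p* = (R−d)/(u−d) = 0.8906; price each node as the discounted p*-expectation of its children.
At maturity the claim pays: V(2,0)=202.9800, V(2,1)=106.9800, V(2,2)=0.0000
(1,0): S=150.0000. Δ = (V_up−V_dn)/(S_up−S_dn) = (106.9800−202.9800)/(208.5000−112.5000) = -1.0000. V = [p*·106.9800 + (1−p*)·202.9800]/1.32 = 89.0000. B = V − Δ·S = 239.0000.
(1,1): S=278.0000. Δ = (V_up−V_dn)/(S_up−S_dn) = (0.0000−106.9800)/(386.4200−208.5000) = -0.6013. V = [p*·0.0000 + (1−p*)·106.9800]/1.32 = 8.8643. B = V − Δ·S = 176.0206.
(0,0): S=200.0000. Δ = (V_up−V_dn)/(S_up−S_dn) = (8.8643−89.0000)/(278.0000−150.0000) = -0.6261. V = [p*·8.8643 + (1−p*)·89.0000]/1.32 = 13.3554. B = V − Δ·S = 138.5674.
As a check, the time-0 holding Δ(0,0)·S0 + B(0,0) comes to 13.3554 — exactly V0.

(0,0): Delta=-0.6261 Bond=138.5674
(1,0): Delta=-1.0000 Bond=239.0000
(1,1): Delta=-0.6013 Bond=176.0206
V0=13.3554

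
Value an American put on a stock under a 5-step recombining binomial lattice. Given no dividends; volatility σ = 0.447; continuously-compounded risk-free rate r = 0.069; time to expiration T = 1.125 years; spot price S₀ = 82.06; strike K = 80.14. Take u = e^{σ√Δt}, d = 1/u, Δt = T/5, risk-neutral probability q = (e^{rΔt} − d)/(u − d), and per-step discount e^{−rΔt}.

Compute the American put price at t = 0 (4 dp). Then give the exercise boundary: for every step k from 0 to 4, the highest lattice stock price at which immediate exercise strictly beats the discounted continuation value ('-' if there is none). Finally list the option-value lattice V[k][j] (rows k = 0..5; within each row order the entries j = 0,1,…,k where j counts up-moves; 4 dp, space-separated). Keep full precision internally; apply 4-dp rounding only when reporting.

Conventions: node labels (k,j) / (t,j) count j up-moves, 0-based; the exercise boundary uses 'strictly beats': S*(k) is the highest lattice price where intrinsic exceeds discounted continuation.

price = 12.2379
boundary = - - - 43.4390 53.6987
tree:
12.2379
18.4063 6.0524
26.6410 10.2157 1.8062
36.7010 16.7694 3.5539 0.0000
45.0004 26.4413 6.9925 0.0000 0.0000
51.7142 36.7010 13.7584 0.0000 0.0000 0.0000

Δt=0.22500, u=1.23619, d=0.80894, q=0.48381, disc=e^(-rΔt)=0.98459
k=5 terminal: V=max(K-S,0) → 51.7142 36.7010 13.7584 0.0000 0.0000 0.0000
k=4: j=0 S=35.1396 intr=45.0004 cont=43.7659 V=45.0004[EX]; j=1 S=53.6987 intr=26.4413 cont=25.2067 V=26.4413[EX]; j=2 S=82.0600 intr=0.0000 cont=6.9925 V=6.9925[hold]; j=3 S=125.4004 intr=0.0000 cont=0.0000 V=0.0000[hold]; j=4 S=191.6314 intr=0.0000 cont=0.0000 V=0.0000[hold]  S*(4)=53.6987
k=3: j=0 S=43.4390 intr=36.7010 cont=35.4664 V=36.7010[EX]; j=1 S=66.3816 intr=13.7584 cont=16.7694 V=16.7694[hold]; j=2 S=101.4414 intr=0.0000 cont=3.5539 V=3.5539[hold]; j=3 S=155.0182 intr=0.0000 cont=0.0000 V=0.0000[hold]  S*(3)=43.4390
k=2: j=0 S=53.6987 intr=26.4413 cont=26.6410 V=26.6410[hold]; j=1 S=82.0600 intr=0.0000 cont=10.2157 V=10.2157[hold]; j=2 S=125.4004 intr=0.0000 cont=1.8062 V=1.8062[hold]  S*(2)=-
k=1: j=0 S=66.3816 intr=13.7584 cont=18.4063 V=18.4063[hold]; j=1 S=101.4414 intr=0.0000 cont=6.0524 V=6.0524[hold]  S*(1)=-
k=0: j=0 S=82.0600 intr=0.0000 cont=12.2379 V=12.2379[hold]  S*(0)=-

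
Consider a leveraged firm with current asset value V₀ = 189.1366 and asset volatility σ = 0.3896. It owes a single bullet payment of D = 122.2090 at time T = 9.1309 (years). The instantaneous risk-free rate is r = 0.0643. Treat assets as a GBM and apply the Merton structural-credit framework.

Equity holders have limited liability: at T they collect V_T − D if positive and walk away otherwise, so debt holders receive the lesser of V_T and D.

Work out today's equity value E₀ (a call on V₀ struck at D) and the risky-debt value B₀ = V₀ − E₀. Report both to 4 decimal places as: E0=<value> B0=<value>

Apply the equity-as-call identities (strike 122.2090, horizon 9.1309 years):
d₁ = [ln(V₀/D) + (r + σ²/2)T] / (σ√T)
   = [ln(189.1366/122.2090) + (0.0643 + 0.5·0.3896²)·9.1309] / (0.3896·√9.1309)
   = [0.436737 + 1.280098] / 1.177269 = 1.458320
d₂ = d₁ − σ√T = 1.458320 − 1.177269 = 0.281051
N(d₁) = 0.927624,  N(d₂) = 0.610664,  e^(−rT) = 0.555928
E₀ = V₀·N(d₁) − D·e^(−rT)·N(d₂)
   = 189.1366·0.927624 − 122.2090·0.555928·0.610664 = 133.959460
B₀ = V₀ − E₀ = 189.1366 − 133.959460 = 55.177140

E0=133.9595 B0=55.1771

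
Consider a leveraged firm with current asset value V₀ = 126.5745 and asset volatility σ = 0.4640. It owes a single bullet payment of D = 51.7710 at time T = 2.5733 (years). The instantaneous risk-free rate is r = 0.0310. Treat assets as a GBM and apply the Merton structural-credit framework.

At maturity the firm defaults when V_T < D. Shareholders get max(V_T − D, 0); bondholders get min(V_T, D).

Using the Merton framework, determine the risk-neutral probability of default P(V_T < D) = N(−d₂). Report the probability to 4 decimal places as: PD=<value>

PD=0.1746

With assets at 126.5745 and a single debt payment of 51.7710 at 2.5733 years:
d₁ = [ln(V₀/D) + (r + σ²/2)T] / (σ√T)
   = [ln(126.5745/51.7710) + (0.0310 + 0.5·0.4640²)·2.5733] / (0.4640·√2.5733)
   = [0.894001 + 0.356783] / 0.744326 = 1.680425
d₂ = d₁ − σ√T = 1.680425 − 0.744326 = 0.936099
risk-neutral PD = N(−d₂) = N(-0.936099) = 0.174611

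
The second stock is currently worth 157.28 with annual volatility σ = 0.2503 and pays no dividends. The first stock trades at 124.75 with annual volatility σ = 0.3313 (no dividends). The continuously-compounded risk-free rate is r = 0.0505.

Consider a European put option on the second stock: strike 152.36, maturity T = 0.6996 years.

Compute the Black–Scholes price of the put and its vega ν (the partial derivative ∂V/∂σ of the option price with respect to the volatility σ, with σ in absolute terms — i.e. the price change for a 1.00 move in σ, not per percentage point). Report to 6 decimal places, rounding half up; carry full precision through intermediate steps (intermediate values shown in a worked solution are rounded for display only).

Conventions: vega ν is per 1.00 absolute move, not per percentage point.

σ√T = 0.2503·√0.6996 = 0.209356
d₁ = (ln(S/K) + (r+σ²/2)T) / (σ√T) = (ln(157.28/152.36) + (0.0505+0.2503²/2)·0.6996) / 0.209356 = (0.031782 + 0.057245) / 0.209356 = 0.425239
d₂ = d₁ − σ√T = 0.425239 − 0.209356 = 0.215882
e^{−rT} = 0.965287
N(−d₁) = 0.335331,  N(−d₂) = 0.414540
Put price V = K·e^{−rT}·N(−d₂) − S·N(−d₁) = 60.966822 − 52.740920 = 8.225902
φ(d₁) = (1/√(2π))·e^{−d₁²/2} = 0.364455
ν = S·φ(d₁)·√T = 47.944876

price = 8.225902
ν = 47.944876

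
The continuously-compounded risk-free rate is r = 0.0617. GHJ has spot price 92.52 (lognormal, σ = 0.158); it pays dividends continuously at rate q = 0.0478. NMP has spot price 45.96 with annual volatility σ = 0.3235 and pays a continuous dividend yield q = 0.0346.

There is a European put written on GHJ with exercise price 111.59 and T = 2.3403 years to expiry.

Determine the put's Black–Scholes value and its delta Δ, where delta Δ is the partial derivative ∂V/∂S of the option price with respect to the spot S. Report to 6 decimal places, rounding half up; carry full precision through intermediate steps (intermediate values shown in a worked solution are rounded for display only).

price = 17.253221
Δ = -0.624514

σ√T = 0.158·√2.3403 = 0.241709
d₁ = (ln(S/K) + (r−q+σ²/2)T) / (σ√T) = (ln(92.52/111.59) + (0.0617−0.0478+0.158²/2)·2.3403) / 0.241709 = (-0.187407 + 0.061742) / 0.241709 = -0.519901
d₂ = d₁ − σ√T = -0.519901 − 0.241709 = -0.761610
e^{−rT} = 0.865544
e^{−qT} = 0.894164
N(−d₁) = 0.698434,  N(−d₂) = 0.776854
Put price V = K·e^{−rT}·N(−d₂) − S·e^{−qT}·N(−d₁) = 75.033272 − 57.780052 = 17.253221
Δ = −e^{−qT}·N(−d₁) = -0.624514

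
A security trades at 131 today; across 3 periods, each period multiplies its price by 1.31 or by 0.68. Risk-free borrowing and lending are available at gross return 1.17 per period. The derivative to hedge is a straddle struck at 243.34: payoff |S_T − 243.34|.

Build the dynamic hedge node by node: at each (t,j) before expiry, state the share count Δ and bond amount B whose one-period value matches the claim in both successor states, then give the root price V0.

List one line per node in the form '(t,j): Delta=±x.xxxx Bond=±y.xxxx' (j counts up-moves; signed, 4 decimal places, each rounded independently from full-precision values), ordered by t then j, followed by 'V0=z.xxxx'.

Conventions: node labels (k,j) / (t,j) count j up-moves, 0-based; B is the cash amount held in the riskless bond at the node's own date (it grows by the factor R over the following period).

Risk-neutral probability p* = (R−d)/(u−d) = (1.17−0.68)/(1.31−0.68) = 0.7778.
At maturity the claim pays: V(3,0)=202.1494, V(3,1)=163.9875, V(3,2)=90.4698, V(3,3)=51.1599
Node (2,0) S=60.5744: V=(p*·163.9875+(1−p*)·202.1494)/1.17=147.4085; Δ=(163.9875−202.1494)/(79.3525−41.1906)=-1.0000; B=V−Δ·S=207.9829
Node (2,1) S=116.6948: V=(p*·90.4698+(1−p*)·163.9875)/1.17=91.2881; Δ=(90.4698−163.9875)/(152.8702−79.3525)=-1.0000; B=V−Δ·S=207.9829
Node (2,2) S=224.8091: V=(p*·51.1599+(1−p*)·90.4698)/1.17=51.1927; Δ=(51.1599−90.4698)/(294.4999−152.8702)=-0.2776; B=V−Δ·S=113.5893
Node (1,0) S=89.0800: V=(p*·91.2881+(1−p*)·147.4085)/1.17=88.6832; Δ=(91.2881−147.4085)/(116.6948−60.5744)=-1.0000; B=V−Δ·S=177.7632
Node (1,1) S=171.6100: V=(p*·51.1927+(1−p*)·91.2881)/1.17=51.3699; Δ=(51.1927−91.2881)/(224.8091−116.6948)=-0.3709; B=V−Δ·S=115.0134
Node (0,0) S=131.0000: V=(p*·51.3699+(1−p*)·88.6832)/1.17=50.9929; Δ=(51.3699−88.6832)/(171.6100−89.0800)=-0.4521; B=V−Δ·S=110.2203
Check: Δ(0,0)·S0 + B(0,0) = 50.9929 = V0.

(0,0): Delta=-0.4521 Bond=110.2203
(1,0): Delta=-1.0000 Bond=177.7632
(1,1): Delta=-0.3709 Bond=115.0134
(2,0): Delta=-1.0000 Bond=207.9829
(2,1): Delta=-1.0000 Bond=207.9829
(2,2): Delta=-0.2776 Bond=113.5893
V0=50.9929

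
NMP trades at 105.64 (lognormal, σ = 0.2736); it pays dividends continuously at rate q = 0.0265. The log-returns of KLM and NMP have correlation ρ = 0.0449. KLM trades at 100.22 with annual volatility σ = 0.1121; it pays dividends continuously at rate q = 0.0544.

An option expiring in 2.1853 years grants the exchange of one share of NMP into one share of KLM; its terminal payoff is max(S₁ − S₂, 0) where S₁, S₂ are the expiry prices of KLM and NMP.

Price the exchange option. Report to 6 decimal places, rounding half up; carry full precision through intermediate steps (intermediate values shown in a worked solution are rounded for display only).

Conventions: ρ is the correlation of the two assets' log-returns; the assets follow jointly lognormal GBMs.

σ_eff = √(σ₁² + σ₂² − 2ρσ₁σ₂) = √(0.1121² + 0.2736² − 2·0.0449·0.1121·0.2736) = 0.290980
d₁ = (ln(S₁/S₂) + (q₂ − q₁ + σ_eff²/2)T) / (σ_eff√T) = (ln(100.22/105.64) + (0.0265 − 0.0544 + 0.042335)·2.1853) / 0.430148 = -0.049112
d₂ = d₁ − σ_eff√T = -0.049112 − 0.430148 = -0.479260
N(d₁) = 0.480415,  N(d₂) = 0.315877
V = S₁·e^{−q₁T}·N(d₁) − S₂·e^{−q₂T}·N(d₂) = 42.750570 − 31.491683 = 11.258887
Key observation: no risk-free rate is needed — with the second asset as numeraire the exchange option is a call on the ratio S₁/S₂, and r cancels out of the value.

exchange price = 11.258887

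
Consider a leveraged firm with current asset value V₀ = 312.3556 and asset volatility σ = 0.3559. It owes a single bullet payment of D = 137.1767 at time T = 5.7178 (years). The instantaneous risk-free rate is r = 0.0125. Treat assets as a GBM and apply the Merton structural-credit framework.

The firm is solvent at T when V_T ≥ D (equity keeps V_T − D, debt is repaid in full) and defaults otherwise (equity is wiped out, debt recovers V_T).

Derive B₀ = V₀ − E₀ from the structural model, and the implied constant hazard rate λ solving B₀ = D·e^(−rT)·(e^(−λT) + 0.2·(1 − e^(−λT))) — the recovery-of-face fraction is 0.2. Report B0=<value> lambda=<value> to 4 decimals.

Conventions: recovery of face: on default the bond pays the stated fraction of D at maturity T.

B0=115.5994 lambda=0.0221

Work the structural quantities from V₀ = 312.3556 against face 137.1767:
d₁ = [ln(V₀/D) + (r + σ²/2)T] / (σ√T)
   = [ln(312.3556/137.1767) + (0.0125 + 0.5·0.3559²)·5.7178] / (0.3559·√5.7178)
   = [0.822872 + 0.433595] / 0.851025 = 1.476415
d₂ = d₁ − σ√T = 1.476415 − 0.851025 = 0.625390
N(d₁) = 0.930084,  N(d₂) = 0.734143,  e^(−rT) = 0.931022
E₀ = V₀·N(d₁) − D·e^(−rT)·N(d₂)
   = 312.3556·0.930084 − 137.1767·0.931022·0.734143 = 196.756236
B₀ = V₀ − E₀ = 312.3556 − 196.756236 = 115.599364
e^(−λT) = (B₀·e^(rT)/D − 0.2)/(1 − 0.2) = (115.5994·1.074089/137.1767 − 0.2)/0.8 = 0.88142392
λ = −ln(0.88142392)/5.7178 = 0.022074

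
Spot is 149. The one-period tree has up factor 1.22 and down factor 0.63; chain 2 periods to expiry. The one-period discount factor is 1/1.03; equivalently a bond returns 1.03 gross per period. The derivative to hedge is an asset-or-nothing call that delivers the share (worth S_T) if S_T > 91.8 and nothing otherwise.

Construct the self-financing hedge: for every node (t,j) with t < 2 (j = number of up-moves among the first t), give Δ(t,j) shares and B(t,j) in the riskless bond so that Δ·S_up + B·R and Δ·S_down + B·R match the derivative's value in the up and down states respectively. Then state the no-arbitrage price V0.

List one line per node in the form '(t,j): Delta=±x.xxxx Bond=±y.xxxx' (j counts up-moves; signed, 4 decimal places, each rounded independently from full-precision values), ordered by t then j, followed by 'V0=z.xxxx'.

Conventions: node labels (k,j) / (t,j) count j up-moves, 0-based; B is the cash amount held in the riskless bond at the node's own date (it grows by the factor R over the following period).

(0,0): Delta=1.2103 Bond=-37.1195
(1,0): Delta=2.0678 Bond=-118.7238
(1,1): Delta=1.0000 Bond=0.0000
V0=143.2191

Under the risk-neutral measure, an up-move has probability p* = (R−d)/(u−d) = 0.6780 and values discount at R = 1.03.
At maturity the claim pays: V(2,0)=0.0000, V(2,1)=114.5214, V(2,2)=221.7716
Node (1,0) S=93.8700: V=(p*·114.5214+(1−p*)·0.0000)/1.03=75.3802; Δ=(114.5214−0.0000)/(114.5214−59.1381)=2.0678; B=V−Δ·S=-118.7238
Node (1,1) S=181.7800: V=(p*·221.7716+(1−p*)·114.5214)/1.03=181.7800; Δ=(221.7716−114.5214)/(221.7716−114.5214)=1.0000; B=V−Δ·S=0.0000
Node (0,0) S=149.0000: V=(p*·181.7800+(1−p*)·75.3802)/1.03=143.2191; Δ=(181.7800−75.3802)/(181.7800−93.8700)=1.2103; B=V−Δ·S=-37.1195
Verification: the root portfolio costs Δ(0,0)·S0 + B(0,0) = 143.2191, matching V0.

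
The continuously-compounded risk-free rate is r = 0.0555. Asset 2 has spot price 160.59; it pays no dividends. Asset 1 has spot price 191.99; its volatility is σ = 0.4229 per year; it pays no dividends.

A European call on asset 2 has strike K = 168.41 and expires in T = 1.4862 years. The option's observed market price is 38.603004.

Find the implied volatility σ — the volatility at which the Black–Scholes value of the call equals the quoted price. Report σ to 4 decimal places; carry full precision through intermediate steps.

At σ = 0.4726 the Black–Scholes value reproduces the quote:
σ√T = 0.4726·√1.4862 = 0.576146
d₁ = (ln(S/K) + (r+σ²/2)T) / (σ√T) = (ln(160.59/168.41) + (0.0555+0.4726²/2)·1.4862) / 0.576146 = (-0.047547 + 0.248456) / 0.576146 = 0.348712
d₂ = d₁ − σ√T = 0.348712 − 0.576146 = -0.227433
e^{−rT} = 0.920826
N(d₁) = 0.636347,  N(d₂) = 0.410043
V = S·N(d₁) − K·e^{−rT}·N(d₂) = 102.191020 − 63.588016 = 38.603004 (equal to the quote); since ∂V/∂σ > 0 for all σ, the implied volatility is unique

sigma = 0.4726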